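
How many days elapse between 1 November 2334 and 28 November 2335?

392

November 2334: 30 − 1 = 29 days remain.
Then 11 full months totalling 335 days.
November 1–28, 2335: 28 days.
Total: 29 + 335 + 28 = 392 days.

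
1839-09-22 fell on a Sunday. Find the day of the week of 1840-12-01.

September 1839: 30 − 22 = 8 days remain.
Then 14 full months totalling 427 days.
December 1, 1840: 1 day.
Total: 8 + 427 + 1 = 436 days.
436 mod 7 = 2, so 2 days after Sunday is Tuesday.

Tuesday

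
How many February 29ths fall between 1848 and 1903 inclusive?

13

Years divisible by 4: 1848, 1852, …, 1900 — 14 in all.
Of these, 1900 is divisible by 100 but not 400, so not leap.
Leap years: 14 − 1 = 13.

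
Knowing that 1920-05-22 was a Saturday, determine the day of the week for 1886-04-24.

Saturday

Count forward from the earlier date (April 24, 1886) to the later (May 22, 1920):
From April 24, 1886 to April 24, 1920: 34 years, of which 8 contain a Feb 29 — 26×365 + 8×366 = 12418 days.
(1900 is not a leap year (divisible by 100 but not 400).)
April 1920: 30 − 24 = 6 days remain.
May 1–22, 1920: 22 days.
Residual: 28 days.
Total: 12446 days.
12446 is a multiple of 7, so 1886-04-24 falls on the same weekday: Saturday.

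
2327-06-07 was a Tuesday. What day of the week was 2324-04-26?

Saturday

Count forward from the earlier date (April 26, 2324) to the later (June 7, 2327):
April 26, 2324 → April 26, 2325: 365 days.
April 26, 2325 → April 26, 2326: 365 days.
April 26, 2326 → April 26, 2327: 365 days.
April 2327: 30 − 26 = 4 days remain.
Then May (31): 31 days.
June 1–7, 2327: 7 days.
Residual: 42 days.
Total: 1137 days.
1137 mod 7 = 3, so 3 days before Tuesday is Saturday.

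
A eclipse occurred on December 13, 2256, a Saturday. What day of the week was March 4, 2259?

Day-of-year of December 13, 2256: 348.
Day-of-year of March 4, 2259: 63.
2256 has 366 days, so 366 − 348 = 18 days remain in 2256.
Full years: 2257: 365; 2258: 365. Sum = 730.
Total: 18 + 730 + 63 = 811 days.
811 mod 7 = 6, so 6 days after Saturday is Friday.

Friday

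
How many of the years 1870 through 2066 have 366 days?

Years divisible by 4: 1872, 1876, …, 2064 — 49 in all.
Of these, 1900 is divisible by 100 but not 400, so not leap.
2000 is divisible by 400, so still leap.
Leap years: 49 − 1 = 48.

48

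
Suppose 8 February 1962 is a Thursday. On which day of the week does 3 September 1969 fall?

Wednesday

Day-of-year of February 8, 1962: 39.
Day-of-year of September 3, 1969: 246.
1962 has 365 days, so 365 − 39 = 326 days remain in 1962.
Full years: 1963: 365; 1964: 366; 1965: 365; 1966: 365; 1967: 365; 1968: 366. Sum = 2192.
Total: 326 + 2192 + 246 = 2764 days.
2764 mod 7 = 6, so 6 days after Thursday is Wednesday.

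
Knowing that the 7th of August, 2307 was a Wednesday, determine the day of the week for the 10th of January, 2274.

Saturday

Count forward from the earlier date (January 10, 2274) to the later (August 7, 2307):
Day-of-year of January 10, 2274: 10.
Day-of-year of August 7, 2307: 219.
2274 has 365 days, so 365 − 10 = 355 days remain in 2274.
Full years 2275–2306: 25 common + 7 leap = 25×365 + 7×366 = 11687 days.
Total: 355 + 11687 + 219 = 12261 days.
12261 mod 7 = 4, so 4 days before Wednesday is Saturday.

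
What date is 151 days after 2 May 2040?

30 September 2040

Count 151 days after May 2, 2040:
May 2040: 31 − 2 = 29 days remain.
Then June (30), July (31), August (31): 30 + 31 + 31 = 92 days.
September 1–30, 2040: 30 days.
Total: 29 + 92 + 30 = 151 days.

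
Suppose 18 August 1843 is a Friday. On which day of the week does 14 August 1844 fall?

August 1843: 31 − 18 = 13 days remain.
Then 11 full months totalling 335 days.
August 1–14, 1844: 14 days.
Total: 13 + 335 + 14 = 362 days.
362 mod 7 = 5, so 5 days after Friday is Wednesday.

Wednesday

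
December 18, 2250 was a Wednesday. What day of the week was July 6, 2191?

Wednesday

Count forward from the earlier date (July 6, 2191) to the later (December 18, 2250):
From July 6, 2191 to July 6, 2250: 59 years, of which 14 contain a Feb 29 — 45×365 + 14×366 = 21549 days.
(2200 is not a leap year (divisible by 100 but not 400).)
July 2250: 31 − 6 = 25 days remain.
Then August (31), September (30), October (31), November (30): 31 + 30 + 31 + 30 = 122 days.
December 1–18, 2250: 18 days.
Residual: 165 days.
Total: 21714 days.
21714 is a multiple of 7, so July 6, 2191 falls on the same weekday: Wednesday.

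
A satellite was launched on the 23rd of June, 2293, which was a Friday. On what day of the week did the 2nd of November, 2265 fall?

Thursday

Count forward from the earlier date (November 2, 2265) to the later (June 23, 2293):
From November 2, 2265 to November 2, 2292: 27 years, of which 7 contain a Feb 29 — 20×365 + 7×366 = 9862 days.
November 2292: 30 − 2 = 28 days remain.
Then December (31), January (31), February 2293 (28), March (31), April (30), May (31): 31 + 31 + 28 + 31 + 30 + 31 = 182 days.
June 1–23, 2293: 23 days.
Residual: 233 days.
Total: 10095 days.
10095 mod 7 = 1, so 1 day before Friday is Thursday.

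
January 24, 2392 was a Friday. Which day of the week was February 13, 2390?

Count forward from the earlier date (February 13, 2390) to the later (January 24, 2392):
February 2390: 28 − 13 = 15 days remain (2390 is not a leap year, so February has 28 days).
Then 22 full months totalling 671 days.
January 1–24, 2392: 24 days.
Total: 15 + 671 + 24 = 710 days.
710 mod 7 = 3, so 3 days before Friday is Tuesday.

Tuesday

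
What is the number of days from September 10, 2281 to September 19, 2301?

7313

Day-of-year of September 10, 2281: 253.
Day-of-year of September 19, 2301: 262.
2281 has 365 days, so 365 − 253 = 112 days remain in 2281.
Full years 2282–2300: 15 common + 4 leap = 15×365 + 4×366 = 6939 days.
Total: 112 + 6939 + 262 = 7313 days.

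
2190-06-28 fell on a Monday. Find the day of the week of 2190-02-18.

Thursday

Count forward from the earlier date (February 18, 2190) to the later (June 28, 2190):
February 2190: 28 − 18 = 10 days remain (2190 is not a leap year, so February has 28 days).
Then March (31), April (30), May (31): 31 + 30 + 31 = 92 days.
June 1–28, 2190: 28 days.
Total: 10 + 92 + 28 = 130 days.
130 mod 7 = 4, so 4 days before Monday is Thursday.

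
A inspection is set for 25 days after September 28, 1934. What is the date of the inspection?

October 23, 1934

Count 25 days after September 28, 1934:
September 1934: 30 − 28 = 2 days remain.
October 1–23, 1934: 23 days.
Total: 2 + 23 = 25 days.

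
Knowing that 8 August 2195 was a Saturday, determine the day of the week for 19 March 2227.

Monday

From August 8, 2195 to August 8, 2226: 31 years, of which 7 contain a Feb 29 — 24×365 + 7×366 = 11322 days.
(2200 is not a leap year (divisible by 100 but not 400).)
August 2226: 31 − 8 = 23 days remain.
Then September (30), October (31), November (30), December (31), January (31), February 2227 (28): 30 + 31 + 30 + 31 + 31 + 28 = 181 days.
March 1–19, 2227: 19 days.
Residual: 223 days.
Total: 11545 days.
11545 mod 7 = 2, so 2 days after Saturday is Monday.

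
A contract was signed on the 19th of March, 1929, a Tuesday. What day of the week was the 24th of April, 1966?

Sunday

From March 19, 1929 to March 19, 1966: 37 years, of which 9 contain a Feb 29 — 28×365 + 9×366 = 13514 days.
March 1966: 31 − 19 = 12 days remain.
April 1–24, 1966: 24 days.
Residual: 36 days.
Total: 13550 days.
13550 mod 7 = 5, so 5 days after Tuesday is Sunday.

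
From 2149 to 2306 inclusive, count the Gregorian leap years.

37

Years divisible by 4: 2152, 2156, …, 2304 — 39 in all.
Of these, 2200, 2300 are divisible by 100 but not 400, so not leap.
Leap years: 39 − 2 = 37.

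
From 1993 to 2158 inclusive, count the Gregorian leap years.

40

Years divisible by 4: 1996, 2000, …, 2156 — 41 in all.
Of these, 2100 is divisible by 100 but not 400, so not leap.
2000 is divisible by 400, so still leap.
Leap years: 41 − 1 = 40.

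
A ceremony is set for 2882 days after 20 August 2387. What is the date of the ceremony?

11 July 2395

Count 2882 days after August 20, 2387:
Day-of-year of August 20, 2387: 232.
Day-of-year of July 11, 2395: 192.
2387 has 365 days, so 365 − 232 = 133 days remain in 2387.
Full years 2388–2394: 5 common + 2 leap = 5×365 + 2×366 = 2557 days.
Total: 133 + 2557 + 192 = 2882 days.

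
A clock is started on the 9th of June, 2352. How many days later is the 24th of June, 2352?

15

Within June 2352: 24 − 9 = 15 days.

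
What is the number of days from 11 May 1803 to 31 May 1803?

Within May 1803: 31 − 11 = 20 days.

20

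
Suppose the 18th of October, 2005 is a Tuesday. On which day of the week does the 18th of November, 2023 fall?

Saturday

From October 18, 2005 to October 18, 2023: 18 years, of which 4 contain a Feb 29 — 14×365 + 4×366 = 6574 days.
October 2023: 31 − 18 = 13 days remain.
November 1–18, 2023: 18 days.
Residual: 31 days.
Total: 6605 days.
6605 mod 7 = 4, so 4 days after Tuesday is Saturday.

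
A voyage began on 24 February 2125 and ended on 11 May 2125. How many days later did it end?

February 2125: 28 − 24 = 4 days remain (2125 is not a leap year, so February has 28 days).
Then March (31), April (30): 31 + 30 = 61 days.
May 1–11, 2125: 11 days.
Total: 4 + 61 + 11 = 76 days.

76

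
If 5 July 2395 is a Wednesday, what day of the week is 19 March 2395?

Sunday

Count forward from the earlier date (March 19, 2395) to the later (July 5, 2395):
March 2395: 31 − 19 = 12 days remain.
Then April (30), May (31), June (30): 30 + 31 + 30 = 91 days.
July 1–5, 2395: 5 days.
Total: 12 + 91 + 5 = 108 days.
108 mod 7 = 3, so 3 days before Wednesday is Sunday.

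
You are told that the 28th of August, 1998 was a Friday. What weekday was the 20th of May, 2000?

August 28, 1998 → August 28, 1999: 365 days.
August 1999: 31 − 28 = 3 days remain.
Then September (30), October (31), November (30), December (31), January (31), February 2000 (29), March (31), April (30): 30 + 31 + 30 + 31 + 31 + 29 + 31 + 30 = 243 days.
May 1–20, 2000: 20 days.
Residual: 266 days.
Total: 631 days.
631 mod 7 = 1, so 1 day after Friday is Saturday.

Saturday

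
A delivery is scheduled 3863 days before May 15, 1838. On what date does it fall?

October 17, 1827

Count 3863 days before May 15, 1838:
From October 17, 1827 to October 17, 1837: 10 years, of which 3 contain a Feb 29 — 7×365 + 3×366 = 3653 days.
October 1837: 31 − 17 = 14 days remain.
Then November (30), December (31), January (31), February 1838 (28), March (31), April (30): 30 + 31 + 31 + 28 + 31 + 30 = 181 days.
May 1–15, 1838: 15 days.
Residual: 210 days.
Total: 3863 days.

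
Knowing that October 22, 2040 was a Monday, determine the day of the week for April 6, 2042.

Sunday

Day-of-year of October 22, 2040: 296.
Day-of-year of April 6, 2042: 96.
2040 has 366 days, so 366 − 296 = 70 days remain in 2040.
Full years: 2041: 365. Sum = 365.
Total: 70 + 365 + 96 = 531 days.
531 mod 7 = 6, so 6 days after Monday is Sunday.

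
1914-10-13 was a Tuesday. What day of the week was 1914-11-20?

Friday

October 1914: 31 − 13 = 18 days remain.
November 1–20, 1914: 20 days.
Total: 18 + 20 = 38 days.
38 mod 7 = 3, so 3 days after Tuesday is Friday.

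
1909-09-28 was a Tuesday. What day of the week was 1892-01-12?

Count forward from the earlier date (January 12, 1892) to the later (September 28, 1909):
Day-of-year of January 12, 1892: 12.
Day-of-year of September 28, 1909: 271.
1892 has 366 days, so 366 − 12 = 354 days remain in 1892.
Full years 1893–1908: 13 common + 3 leap = 13×365 + 3×366 = 5843 days.
Total: 354 + 5843 + 271 = 6468 days.
6468 is a multiple of 7, so 1892-01-12 falls on the same weekday: Tuesday.

Tuesday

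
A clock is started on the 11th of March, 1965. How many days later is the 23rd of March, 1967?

March 1965: 31 − 11 = 20 days remain.
Then 23 full months totalling 699 days.
March 1–23, 1967: 23 days.
Total: 20 + 699 + 23 = 742 days.

742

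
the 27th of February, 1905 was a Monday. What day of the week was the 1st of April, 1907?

February 1905: 28 − 27 = 1 day remains (1905 is not a leap year, so February has 28 days).
Then 25 full months totalling 761 days.
April 1, 1907: 1 day.
Total: 1 + 761 + 1 = 763 days.
763 is a multiple of 7, so the 1st of April, 1907 falls on the same weekday: Monday.

Monday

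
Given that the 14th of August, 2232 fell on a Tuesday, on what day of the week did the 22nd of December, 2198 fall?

Count forward from the earlier date (December 22, 2198) to the later (August 14, 2232):
Day-of-year of December 22, 2198: 356.
Day-of-year of August 14, 2232: 227.
2198 has 365 days, so 365 − 356 = 9 days remain in 2198.
Full years 2199–2231: 26 common + 7 leap = 26×365 + 7×366 = 12052 days.
Total: 9 + 12052 + 227 = 12288 days.
12288 mod 7 = 3, so 3 days before Tuesday is Saturday.

Saturday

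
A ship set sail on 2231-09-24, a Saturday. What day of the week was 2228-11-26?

Count forward from the earlier date (November 26, 2228) to the later (September 24, 2231):
Day-of-year of November 26, 2228: 331.
Day-of-year of September 24, 2231: 267.
2228 has 366 days, so 366 − 331 = 35 days remain in 2228.
Full years: 2229: 365; 2230: 365. Sum = 730.
Total: 35 + 730 + 267 = 1032 days.
1032 mod 7 = 3, so 3 days before Saturday is Wednesday.

Wednesday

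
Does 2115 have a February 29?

2115 is not a leap year.

No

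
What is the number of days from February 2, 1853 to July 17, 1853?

February 1853: 28 − 2 = 26 days remain (1853 is not a leap year, so February has 28 days).
Then March (31), April (30), May (31), June (30): 31 + 30 + 31 + 30 = 122 days.
July 1–17, 1853: 17 days.
Total: 26 + 122 + 17 = 165 days.

165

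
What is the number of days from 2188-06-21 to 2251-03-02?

From June 21, 2188 to June 21, 2250: 62 years, of which 14 contain a Feb 29 — 48×365 + 14×366 = 22644 days.
(2200 is not a leap year (divisible by 100 but not 400).)
June 2250: 30 − 21 = 9 days remain.
Then July (31), August (31), September (30), October (31), November (30), December (31), January (31), February 2251 (28): 31 + 31 + 30 + 31 + 30 + 31 + 31 + 28 = 243 days.
March 1–2, 2251: 2 days.
Residual: 254 days.
Total: 22898 days.

22898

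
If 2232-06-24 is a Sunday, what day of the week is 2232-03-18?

Count forward from the earlier date (March 18, 2232) to the later (June 24, 2232):
March 2232: 31 − 18 = 13 days remain.
Then April (30), May (31): 30 + 31 = 61 days.
June 1–24, 2232: 24 days.
Total: 13 + 61 + 24 = 98 days.
98 is a multiple of 7, so 2232-03-18 falls on the same weekday: Sunday.

Sunday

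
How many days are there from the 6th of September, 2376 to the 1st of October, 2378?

755

Day-of-year of September 6, 2376: 250.
Day-of-year of October 1, 2378: 274.
2376 has 366 days, so 366 − 250 = 116 days remain in 2376.
Full years: 2377: 365. Sum = 365.
Total: 116 + 365 + 274 = 755 days.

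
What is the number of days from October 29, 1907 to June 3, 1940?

11906

Day-of-year of October 29, 1907: 302.
Day-of-year of June 3, 1940: 155.
1907 has 365 days, so 365 − 302 = 63 days remain in 1907.
Full years 1908–1939: 24 common + 8 leap = 24×365 + 8×366 = 11688 days.
Total: 63 + 11688 + 155 = 11906 days.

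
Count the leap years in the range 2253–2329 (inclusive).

Years divisible by 4: 2256, 2260, …, 2328 — 19 in all.
Of these, 2300 is divisible by 100 but not 400, so not leap.
Leap years: 19 − 1 = 18.

18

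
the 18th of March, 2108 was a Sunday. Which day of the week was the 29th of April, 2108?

Sunday

March 2108: 31 − 18 = 13 days remain.
April 1–29, 2108: 29 days.
Total: 13 + 29 = 42 days.
42 is a multiple of 7, so the 29th of April, 2108 falls on the same weekday: Sunday.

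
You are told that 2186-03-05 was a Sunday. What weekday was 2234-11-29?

Saturday

From March 5, 2186 to March 5, 2234: 48 years, of which 11 contain a Feb 29 — 37×365 + 11×366 = 17531 days.
(2200 is not a leap year (divisible by 100 but not 400).)
March 2234: 31 − 5 = 26 days remain.
Then April (30), May (31), June (30), July (31), August (31), September (30), October (31): 30 + 31 + 30 + 31 + 31 + 30 + 31 = 214 days.
November 1–29, 2234: 29 days.
Residual: 269 days.
Total: 17800 days.
17800 mod 7 = 6, so 6 days after Sunday is Saturday.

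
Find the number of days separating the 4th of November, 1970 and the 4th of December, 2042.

From November 4, 1970 to November 4, 2042: 72 years, of which 18 contain a Feb 29 — 54×365 + 18×366 = 26298 days.
(2000 is a leap year (divisible by 400).)
November 2042: 30 − 4 = 26 days remain.
December 1–4, 2042: 4 days.
Residual: 30 days.
Total: 26328 days.

26328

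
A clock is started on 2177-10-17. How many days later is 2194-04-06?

From October 17, 2177 to October 17, 2193: 16 years, of which 4 contain a Feb 29 — 12×365 + 4×366 = 5844 days.
October 2193: 31 − 17 = 14 days remain.
Then November (30), December (31), January (31), February 2194 (28), March (31): 30 + 31 + 31 + 28 + 31 = 151 days.
April 1–6, 2194: 6 days.
Residual: 171 days.
Total: 6015 days.

6015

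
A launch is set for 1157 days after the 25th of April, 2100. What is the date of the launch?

the 26th of June, 2103

Count 1157 days after April 25, 2100:
Day-of-year of April 25, 2100: 115.
Day-of-year of June 26, 2103: 177.
2100 has 365 days, so 365 − 115 = 250 days remain in 2100.
Full years: 2101: 365; 2102: 365. Sum = 730.
Total: 250 + 730 + 177 = 1157 days.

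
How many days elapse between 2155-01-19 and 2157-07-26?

Day-of-year of January 19, 2155: 19.
Day-of-year of July 26, 2157: 207.
2155 has 365 days, so 365 − 19 = 346 days remain in 2155.
Full years: 2156: 366. Sum = 366.
Total: 346 + 366 + 207 = 919 days.

919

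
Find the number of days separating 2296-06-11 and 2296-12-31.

203

June 2296: 30 − 11 = 19 days remain.
Then July (31), August (31), September (30), October (31), November (30): 31 + 31 + 30 + 31 + 30 = 153 days.
December 1–31, 2296: 31 days.
Total: 19 + 153 + 31 = 203 days.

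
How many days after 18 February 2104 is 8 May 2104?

80

February 2104: 29 − 18 = 11 days remain (2104 is a leap year, so February has 29 days).
Then March (31), April (30): 31 + 30 = 61 days.
May 1–8, 2104: 8 days.
Total: 11 + 61 + 8 = 80 days.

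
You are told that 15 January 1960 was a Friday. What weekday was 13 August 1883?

Monday

Count forward from the earlier date (August 13, 1883) to the later (January 15, 1960):
Day-of-year of August 13, 1883: 225.
Day-of-year of January 15, 1960: 15.
1883 has 365 days, so 365 − 225 = 140 days remain in 1883.
Full years 1884–1959: 58 common + 18 leap = 58×365 + 18×366 = 27758 days.
Total: 140 + 27758 + 15 = 27913 days.
27913 mod 7 = 4, so 4 days before Friday is Monday.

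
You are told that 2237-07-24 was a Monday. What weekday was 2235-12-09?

Wednesday

Count forward from the earlier date (December 9, 2235) to the later (July 24, 2237):
December 9, 2235 → December 9, 2236: 366 days (2236 is a leap year).
December 2236: 31 − 9 = 22 days remain.
Then January (31), February 2237 (28), March (31), April (30), May (31), June (30): 31 + 28 + 31 + 30 + 31 + 30 = 181 days.
July 1–24, 2237: 24 days.
Residual: 227 days.
Total: 593 days.
593 mod 7 = 5, so 5 days before Monday is Wednesday.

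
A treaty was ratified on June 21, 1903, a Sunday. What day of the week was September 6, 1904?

Tuesday

June 21, 1903 → June 21, 1904: 366 days (1904 is a leap year).
June 1904: 30 − 21 = 9 days remain.
Then July (31), August (31): 31 + 31 = 62 days.
September 1–6, 1904: 6 days.
Residual: 77 days.
Total: 443 days.
443 mod 7 = 2, so 2 days after Sunday is Tuesday.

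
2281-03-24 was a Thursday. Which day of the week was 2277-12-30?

Sunday

Count forward from the earlier date (December 30, 2277) to the later (March 24, 2281):
December 30, 2277 → December 30, 2278: 365 days.
December 30, 2278 → December 30, 2279: 365 days.
December 30, 2279 → December 30, 2280: 366 days (2280 is a leap year).
December 2280: 31 − 30 = 1 day remains.
Then January (31), February 2281 (28): 31 + 28 = 59 days.
March 1–24, 2281: 24 days.
Residual: 84 days.
Total: 1180 days.
1180 mod 7 = 4, so 4 days before Thursday is Sunday.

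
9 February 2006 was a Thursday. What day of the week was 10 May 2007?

Thursday

February 9, 2006 → February 9, 2007: 365 days.
February 2007: 28 − 9 = 19 days remain (2007 is not a leap year, so February has 28 days).
Then March (31), April (30): 31 + 30 = 61 days.
May 1–10, 2007: 10 days.
Residual: 90 days.
Total: 455 days.
455 is a multiple of 7, so 10 May 2007 falls on the same weekday: Thursday.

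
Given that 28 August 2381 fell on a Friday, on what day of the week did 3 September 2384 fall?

Monday

August 28, 2381 → August 28, 2382: 365 days.
August 28, 2382 → August 28, 2383: 365 days.
August 28, 2383 → August 28, 2384: 366 days (2384 is a leap year).
August 2384: 31 − 28 = 3 days remain.
September 1–3, 2384: 3 days.
Residual: 6 days.
Total: 1102 days.
1102 mod 7 = 3, so 3 days after Friday is Monday.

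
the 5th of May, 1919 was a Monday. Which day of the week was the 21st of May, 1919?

Within May 1919: 21 − 5 = 16 days.
16 mod 7 = 2, so 2 days after Monday is Wednesday.

Wednesday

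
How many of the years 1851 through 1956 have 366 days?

26

Years divisible by 4: 1852, 1856, …, 1956 — 27 in all.
Of these, 1900 is divisible by 100 but not 400, so not leap.
Leap years: 27 − 1 = 26.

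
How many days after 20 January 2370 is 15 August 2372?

938

January 2370: 31 − 20 = 11 days remain.
Then 30 full months totalling 912 days.
August 1–15, 2372: 15 days.
Total: 11 + 912 + 15 = 938 days.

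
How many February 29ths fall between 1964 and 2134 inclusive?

42

Years divisible by 4: 1964, 1968, …, 2132 — 43 in all.
Of these, 2100 is divisible by 100 but not 400, so not leap.
2000 is divisible by 400, so still leap.
Leap years: 43 − 1 = 42.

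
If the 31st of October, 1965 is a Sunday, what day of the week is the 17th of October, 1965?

Sunday

Count forward from the earlier date (October 17, 1965) to the later (October 31, 1965):
Within October 1965: 31 − 17 = 14 days.
14 is a multiple of 7, so the 17th of October, 1965 falls on the same weekday: Sunday.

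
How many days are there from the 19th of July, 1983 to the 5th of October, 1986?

1174

Day-of-year of July 19, 1983: 200.
Day-of-year of October 5, 1986: 278.
1983 has 365 days, so 365 − 200 = 165 days remain in 1983.
Full years: 1984: 366; 1985: 365. Sum = 731.
Total: 165 + 731 + 278 = 1174 days.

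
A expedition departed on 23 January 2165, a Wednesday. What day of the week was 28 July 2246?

Tuesday

From January 23, 2165 to January 23, 2246: 81 years, of which 19 contain a Feb 29 — 62×365 + 19×366 = 29584 days.
(2200 is not a leap year (divisible by 100 but not 400).)
January 2246: 31 − 23 = 8 days remain.
Then February 2246 (28), March (31), April (30), May (31), June (30): 28 + 31 + 30 + 31 + 30 = 150 days.
July 1–28, 2246: 28 days.
Residual: 186 days.
Total: 29770 days.
29770 mod 7 = 6, so 6 days after Wednesday is Tuesday.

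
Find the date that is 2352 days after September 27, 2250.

March 6, 2257

Count 2352 days after September 27, 2250:
September 27, 2250 → September 27, 2251: 365 days.
September 27, 2251 → September 27, 2252: 366 days (2252 is a leap year).
September 27, 2252 → September 27, 2253: 365 days.
September 27, 2253 → September 27, 2254: 365 days.
September 27, 2254 → September 27, 2255: 365 days.
September 27, 2255 → September 27, 2256: 366 days (2256 is a leap year).
September 2256: 30 − 27 = 3 days remain.
Then October (31), November (30), December (31), January (31), February 2257 (28): 31 + 30 + 31 + 31 + 28 = 151 days.
March 1–6, 2257: 6 days.
Residual: 160 days.
Total: 2352 days.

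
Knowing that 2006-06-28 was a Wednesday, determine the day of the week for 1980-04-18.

Friday

Count forward from the earlier date (April 18, 1980) to the later (June 28, 2006):
From April 18, 1980 to April 18, 2006: 26 years, of which 6 contain a Feb 29 — 20×365 + 6×366 = 9496 days.
(2000 is a leap year (divisible by 400).)
April 2006: 30 − 18 = 12 days remain.
Then May (31): 31 days.
June 1–28, 2006: 28 days.
Residual: 71 days.
Total: 9567 days.
9567 mod 7 = 5, so 5 days before Wednesday is Friday.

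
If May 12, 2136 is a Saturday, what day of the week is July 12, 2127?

Saturday

Count forward from the earlier date (July 12, 2127) to the later (May 12, 2136):
From July 12, 2127 to July 12, 2135: 8 years, of which 2 contain a Feb 29 — 6×365 + 2×366 = 2922 days.
July 2135: 31 − 12 = 19 days remain.
Then 9 full months totalling 274 days.
May 1–12, 2136: 12 days.
Residual: 305 days.
Total: 3227 days.
3227 is a multiple of 7, so July 12, 2127 falls on the same weekday: Saturday.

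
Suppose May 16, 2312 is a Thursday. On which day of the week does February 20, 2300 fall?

Tuesday

Count forward from the earlier date (February 20, 2300) to the later (May 16, 2312):
Day-of-year of February 20, 2300: 51.
Day-of-year of May 16, 2312: 137.
2300 has 365 days, so 365 − 51 = 314 days remain in 2300.
Full years 2301–2311: 9 common + 2 leap = 9×365 + 2×366 = 4017 days.
Total: 314 + 4017 + 137 = 4468 days.
4468 mod 7 = 2, so 2 days before Thursday is Tuesday.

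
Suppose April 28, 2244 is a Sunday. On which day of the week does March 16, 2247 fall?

Tuesday

Day-of-year of April 28, 2244: 119.
Day-of-year of March 16, 2247: 75.
2244 has 366 days, so 366 − 119 = 247 days remain in 2244.
Full years: 2245: 365; 2246: 365. Sum = 730.
Total: 247 + 730 + 75 = 1052 days.
1052 mod 7 = 2, so 2 days after Sunday is Tuesday.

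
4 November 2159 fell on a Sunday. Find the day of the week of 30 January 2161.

Friday

November 4, 2159 → November 4, 2160: 366 days (2160 is a leap year).
November 2160: 30 − 4 = 26 days remain.
Then December (31): 31 days.
January 1–30, 2161: 30 days.
Residual: 87 days.
Total: 453 days.
453 mod 7 = 5, so 5 days after Sunday is Friday.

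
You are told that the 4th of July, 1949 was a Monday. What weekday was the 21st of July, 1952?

Monday

July 4, 1949 → July 4, 1950: 365 days.
July 4, 1950 → July 4, 1951: 365 days.
July 4, 1951 → July 4, 1952: 366 days (1952 is a leap year).
Within July 1952: 21 − 4 = 17 days.
Total: 1113 days.
1113 is a multiple of 7, so the 21st of July, 1952 falls on the same weekday: Monday.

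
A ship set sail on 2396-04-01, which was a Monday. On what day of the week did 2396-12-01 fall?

Sunday

April 2396: 30 − 1 = 29 days remain.
Then May (31), June (30), July (31), August (31), September (30), October (31), November (30): 31 + 30 + 31 + 31 + 30 + 31 + 30 = 214 days.
December 1, 2396: 1 day.
Total: 29 + 214 + 1 = 244 days.
244 mod 7 = 6, so 6 days after Monday is Sunday.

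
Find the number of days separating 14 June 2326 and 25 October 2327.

June 14, 2326 → June 14, 2327: 365 days.
June 2327: 30 − 14 = 16 days remain.
Then July (31), August (31), September (30): 31 + 31 + 30 = 92 days.
October 1–25, 2327: 25 days.
Residual: 133 days.
Total: 498 days.

498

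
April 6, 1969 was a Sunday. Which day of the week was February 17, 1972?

Thursday

Day-of-year of April 6, 1969: 96.
Day-of-year of February 17, 1972: 48.
1969 has 365 days, so 365 − 96 = 269 days remain in 1969.
Full years: 1970: 365; 1971: 365. Sum = 730.
Total: 269 + 730 + 48 = 1047 days.
1047 mod 7 = 4, so 4 days after Sunday is Thursday.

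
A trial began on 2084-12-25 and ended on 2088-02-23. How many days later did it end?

1155

Day-of-year of December 25, 2084: 360.
Day-of-year of February 23, 2088: 54.
2084 has 366 days, so 366 − 360 = 6 days remain in 2084.
Full years: 2085: 365; 2086: 365; 2087: 365. Sum = 1095.
Total: 6 + 1095 + 54 = 1155 days.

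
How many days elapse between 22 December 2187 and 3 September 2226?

Day-of-year of December 22, 2187: 356.
Day-of-year of September 3, 2226: 246.
2187 has 365 days, so 365 − 356 = 9 days remain in 2187.
Full years 2188–2225: 29 common + 9 leap = 29×365 + 9×366 = 13879 days.
Total: 9 + 13879 + 246 = 14134 days.

14134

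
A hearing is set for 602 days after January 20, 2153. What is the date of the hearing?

September 14, 2154

Count 602 days after January 20, 2153:
Day-of-year of January 20, 2153: 20.
Day-of-year of September 14, 2154: 257.
2153 has 365 days, so 365 − 20 = 345 days remain in 2153.
Total: 345 + 257 = 602 days.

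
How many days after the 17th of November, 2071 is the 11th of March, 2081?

3402

From November 17, 2071 to November 17, 2080: 9 years, of which 3 contain a Feb 29 — 6×365 + 3×366 = 3288 days.
November 2080: 30 − 17 = 13 days remain.
Then December (31), January (31), February 2081 (28): 31 + 31 + 28 = 90 days.
March 1–11, 2081: 11 days.
Residual: 114 days.
Total: 3402 days.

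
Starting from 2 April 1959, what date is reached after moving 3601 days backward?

23 May 1949

Count 3601 days before April 2, 1959:
From May 23, 1949 to May 23, 1958: 9 years, of which 2 contain a Feb 29 — 7×365 + 2×366 = 3287 days.
May 1958: 31 − 23 = 8 days remain.
Then 10 full months totalling 304 days.
April 1–2, 1959: 2 days.
Residual: 314 days.
Total: 3601 days.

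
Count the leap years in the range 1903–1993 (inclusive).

Years divisible by 4: 1904, 1908, …, 1992 — 23 in all.
No century exceptions apply. Count: 23.

23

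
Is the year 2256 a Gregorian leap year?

Yes

2256 is a leap year.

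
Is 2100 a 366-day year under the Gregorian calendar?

2100 is not a leap year (divisible by 100 but not 400).

No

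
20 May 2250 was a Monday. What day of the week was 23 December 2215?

Count forward from the earlier date (December 23, 2215) to the later (May 20, 2250):
From December 23, 2215 to December 23, 2249: 34 years, of which 9 contain a Feb 29 — 25×365 + 9×366 = 12419 days.
December 2249: 31 − 23 = 8 days remain.
Then January (31), February 2250 (28), March (31), April (30): 31 + 28 + 31 + 30 = 120 days.
May 1–20, 2250: 20 days.
Residual: 148 days.
Total: 12567 days.
12567 mod 7 = 2, so 2 days before Monday is Saturday.

Saturday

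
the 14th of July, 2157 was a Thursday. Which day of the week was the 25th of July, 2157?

Monday

Within July 2157: 25 − 14 = 11 days.
11 mod 7 = 4, so 4 days after Thursday is Monday.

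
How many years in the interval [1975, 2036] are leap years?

Years divisible by 4: 1976, 1980, …, 2036 — 16 in all.
2000 is divisible by 400, so still leap.
No century exceptions apply. Count: 16.

16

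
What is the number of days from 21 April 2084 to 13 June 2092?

From April 21, 2084 to April 21, 2092: 8 years, of which 2 contain a Feb 29 — 6×365 + 2×366 = 2922 days.
April 2092: 30 − 21 = 9 days remain.
Then May (31): 31 days.
June 1–13, 2092: 13 days.
Residual: 53 days.
Total: 2975 days.

2975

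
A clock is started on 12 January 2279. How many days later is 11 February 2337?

Day-of-year of January 12, 2279: 12.
Day-of-year of February 11, 2337: 42.
2279 has 365 days, so 365 − 12 = 353 days remain in 2279.
Full years 2280–2336: 43 common + 14 leap = 43×365 + 14×366 = 20819 days.
Total: 353 + 20819 + 42 = 21214 days.

21214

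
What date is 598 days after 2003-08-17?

2005-04-06

Count 598 days after August 17, 2003:
August 17, 2003 → August 17, 2004: 366 days (2004 is a leap year).
August 2004: 31 − 17 = 14 days remain.
Then September (30), October (31), November (30), December (31), January (31), February 2005 (28), March (31): 30 + 31 + 30 + 31 + 31 + 28 + 31 = 212 days.
April 1–6, 2005: 6 days.
Residual: 232 days.
Total: 598 days.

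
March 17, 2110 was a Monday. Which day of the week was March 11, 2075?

Monday

Count forward from the earlier date (March 11, 2075) to the later (March 17, 2110):
Day-of-year of March 11, 2075: 70.
Day-of-year of March 17, 2110: 76.
2075 has 365 days, so 365 − 70 = 295 days remain in 2075.
Full years 2076–2109: 26 common + 8 leap = 26×365 + 8×366 = 12418 days.
Total: 295 + 12418 + 76 = 12789 days.
12789 is a multiple of 7, so March 11, 2075 falls on the same weekday: Monday.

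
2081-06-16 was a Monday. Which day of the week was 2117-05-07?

Friday

Day-of-year of June 16, 2081: 167.
Day-of-year of May 7, 2117: 127.
2081 has 365 days, so 365 − 167 = 198 days remain in 2081.
Full years 2082–2116: 27 common + 8 leap = 27×365 + 8×366 = 12783 days.
Total: 198 + 12783 + 127 = 13108 days.
13108 mod 7 = 4, so 4 days after Monday is Friday.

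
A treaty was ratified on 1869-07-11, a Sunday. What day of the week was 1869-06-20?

Sunday

Count forward from the earlier date (June 20, 1869) to the later (July 11, 1869):
June 1869: 30 − 20 = 10 days remain.
July 1–11, 1869: 11 days.
Total: 10 + 11 = 21 days.
21 is a multiple of 7, so 1869-06-20 falls on the same weekday: Sunday.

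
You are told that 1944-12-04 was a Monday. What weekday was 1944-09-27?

Wednesday

Count forward from the earlier date (September 27, 1944) to the later (December 4, 1944):
September 1944: 30 − 27 = 3 days remain.
Then October (31), November (30): 31 + 30 = 61 days.
December 1–4, 1944: 4 days.
Total: 3 + 61 + 4 = 68 days.
68 mod 7 = 5, so 5 days before Monday is Wednesday.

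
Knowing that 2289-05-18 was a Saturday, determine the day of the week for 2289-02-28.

Thursday

Count forward from the earlier date (February 28, 2289) to the later (May 18, 2289):
February 2289: 28 − 28 = 0 days remain (2289 is not a leap year, so February has 28 days).
Then March (31), April (30): 31 + 30 = 61 days.
May 1–18, 2289: 18 days.
Total: 0 + 61 + 18 = 79 days.
79 mod 7 = 2, so 2 days before Saturday is Thursday.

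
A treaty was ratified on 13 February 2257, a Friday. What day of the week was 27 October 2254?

Friday

Count forward from the earlier date (October 27, 2254) to the later (February 13, 2257):
October 27, 2254 → October 27, 2255: 365 days.
October 27, 2255 → October 27, 2256: 366 days (2256 is a leap year).
October 2256: 31 − 27 = 4 days remain.
Then November (30), December (31), January (31): 30 + 31 + 31 = 92 days.
February 1–13, 2257: 13 days (2257 is not a leap year).
Residual: 109 days.
Total: 840 days.
840 is a multiple of 7, so 27 October 2254 falls on the same weekday: Friday.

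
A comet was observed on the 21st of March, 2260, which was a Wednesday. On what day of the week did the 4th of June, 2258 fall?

Count forward from the earlier date (June 4, 2258) to the later (March 21, 2260):
June 2258: 30 − 4 = 26 days remain.
Then 20 full months totalling 609 days.
March 1–21, 2260: 21 days.
Total: 26 + 609 + 21 = 656 days.
656 mod 7 = 5, so 5 days before Wednesday is Friday.

Friday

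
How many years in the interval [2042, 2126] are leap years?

20

Years divisible by 4: 2044, 2048, …, 2124 — 21 in all.
Of these, 2100 is divisible by 100 but not 400, so not leap.
Leap years: 21 − 1 = 20.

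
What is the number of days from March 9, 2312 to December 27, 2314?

March 2312: 31 − 9 = 22 days remain.
Then 32 full months totalling 974 days.
December 1–27, 2314: 27 days.
Total: 22 + 974 + 27 = 1023 days.

1023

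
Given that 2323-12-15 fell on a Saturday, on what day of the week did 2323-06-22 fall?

Count forward from the earlier date (June 22, 2323) to the later (December 15, 2323):
June 2323: 30 − 22 = 8 days remain.
Then July (31), August (31), September (30), October (31), November (30): 31 + 31 + 30 + 31 + 30 = 153 days.
December 1–15, 2323: 15 days.
Total: 8 + 153 + 15 = 176 days.
176 mod 7 = 1, so 1 day before Saturday is Friday.

Friday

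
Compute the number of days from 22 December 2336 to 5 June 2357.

7470

From December 22, 2336 to December 22, 2356: 20 years, of which 5 contain a Feb 29 — 15×365 + 5×366 = 7305 days.
December 2356: 31 − 22 = 9 days remain.
Then January (31), February 2357 (28), March (31), April (30), May (31): 31 + 28 + 31 + 30 + 31 = 151 days.
June 1–5, 2357: 5 days.
Residual: 165 days.
Total: 7470 days.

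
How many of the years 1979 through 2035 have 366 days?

Years divisible by 4: 1980, 1984, …, 2032 — 14 in all.
2000 is divisible by 400, so still leap.
No century exceptions apply. Count: 14.

14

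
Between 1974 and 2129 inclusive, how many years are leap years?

Years divisible by 4: 1976, 1980, …, 2128 — 39 in all.
Of these, 2100 is divisible by 100 but not 400, so not leap.
2000 is divisible by 400, so still leap.
Leap years: 39 − 1 = 38.

38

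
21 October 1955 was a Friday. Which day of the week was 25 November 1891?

Wednesday

Count forward from the earlier date (November 25, 1891) to the later (October 21, 1955):
From November 25, 1891 to November 25, 1954: 63 years, of which 15 contain a Feb 29 — 48×365 + 15×366 = 23010 days.
(1900 is not a leap year (divisible by 100 but not 400).)
November 1954: 30 − 25 = 5 days remain.
Then 10 full months totalling 304 days.
October 1–21, 1955: 21 days.
Residual: 330 days.
Total: 23340 days.
23340 mod 7 = 2, so 2 days before Friday is Wednesday.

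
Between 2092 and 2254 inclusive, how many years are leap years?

39

Years divisible by 4: 2092, 2096, …, 2252 — 41 in all.
Of these, 2100, 2200 are divisible by 100 but not 400, so not leap.
Leap years: 41 − 2 = 39.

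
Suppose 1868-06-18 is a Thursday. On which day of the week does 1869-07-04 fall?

June 1868: 30 − 18 = 12 days remain.
Then 12 full months totalling 365 days.
July 1–4, 1869: 4 days.
Total: 12 + 365 + 4 = 381 days.
381 mod 7 = 3, so 3 days after Thursday is Sunday.

Sunday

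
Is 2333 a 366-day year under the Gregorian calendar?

2333 is not a leap year.

No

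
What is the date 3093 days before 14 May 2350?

24 November 2341

Count 3093 days before May 14, 2350:
Day-of-year of November 24, 2341: 328.
Day-of-year of May 14, 2350: 134.
2341 has 365 days, so 365 − 328 = 37 days remain in 2341.
Full years 2342–2349: 6 common + 2 leap = 6×365 + 2×366 = 2922 days.
Total: 37 + 2922 + 134 = 3093 days.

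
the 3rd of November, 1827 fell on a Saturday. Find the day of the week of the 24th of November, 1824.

Count forward from the earlier date (November 24, 1824) to the later (November 3, 1827):
Day-of-year of November 24, 1824: 329.
Day-of-year of November 3, 1827: 307.
1824 has 366 days, so 366 − 329 = 37 days remain in 1824.
Full years: 1825: 365; 1826: 365. Sum = 730.
Total: 37 + 730 + 307 = 1074 days.
1074 mod 7 = 3, so 3 days before Saturday is Wednesday.

Wednesday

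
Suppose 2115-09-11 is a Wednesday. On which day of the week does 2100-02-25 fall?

Thursday

Count forward from the earlier date (February 25, 2100) to the later (September 11, 2115):
Day-of-year of February 25, 2100: 56.
Day-of-year of September 11, 2115: 254.
2100 has 365 days, so 365 − 56 = 309 days remain in 2100.
Full years 2101–2114: 11 common + 3 leap = 11×365 + 3×366 = 5113 days.
Total: 309 + 5113 + 254 = 5676 days.
5676 mod 7 = 6, so 6 days before Wednesday is Thursday.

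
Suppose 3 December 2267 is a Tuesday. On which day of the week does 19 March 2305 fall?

Sunday

Day-of-year of December 3, 2267: 337.
Day-of-year of March 19, 2305: 78.
2267 has 365 days, so 365 − 337 = 28 days remain in 2267.
Full years 2268–2304: 28 common + 9 leap = 28×365 + 9×366 = 13514 days.
Total: 28 + 13514 + 78 = 13620 days.
13620 mod 7 = 5, so 5 days after Tuesday is Sunday.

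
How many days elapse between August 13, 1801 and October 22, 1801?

August 1801: 31 − 13 = 18 days remain.
Then September (30): 30 days.
October 1–22, 1801: 22 days.
Total: 18 + 30 + 22 = 70 days.

70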